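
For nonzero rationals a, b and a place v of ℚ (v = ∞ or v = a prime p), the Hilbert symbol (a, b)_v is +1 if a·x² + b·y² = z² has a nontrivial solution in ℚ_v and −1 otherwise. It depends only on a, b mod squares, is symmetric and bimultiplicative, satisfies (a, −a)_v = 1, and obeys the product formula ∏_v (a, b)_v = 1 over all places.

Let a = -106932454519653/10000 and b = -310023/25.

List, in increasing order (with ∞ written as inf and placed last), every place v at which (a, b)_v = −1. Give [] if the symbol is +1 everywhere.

[17, 19, 37, inf]

Mod squares: a ≡ -10013, b ≡ -703. Check v ∈ {∞, 2, 3, 5, 7, 17, 19, 31, 37}.
v=5: a=5^-4·(≡2), b=5^-2·(≡2) mod 5; (2|5)=-1, (2|5)=-1; (−1)^{-4·-2·2}·(-1)^-2·(-1)^-4 = +1.
v=7: a=7^4·(≡4), b=7^2·(≡2) mod 7; (4|7)=+1, (2|7)=+1; (−1)^{4·2·3}·(+1)^2·(+1)^4 = +1.
v=17: a=17^1·(≡6), b=17^0·(≡5) mod 17; (6|17)=-1, (5|17)=-1; (−1)^{1·0·8}·(-1)^0·(-1)^1 = -1.
v=∞: -10013 < 0 and -703 < 0  ⇒  (a,b)_∞ = -1.
v=2: v_2(a)=-4, v_2(b)=0; units ≡ 3, 1 (mod 8); ε·ε+αω+βω = 1·0+-4·0+0·1 ≡ 0  ⇒  (a,b)_2 = +1.
v=37: a=37^2·(≡17), b=37^1·(≡23) mod 37; (17|37)=-1, (23|37)=-1; (−1)^{2·1·18}·(-1)^1·(-1)^2 = -1.
v=31: a=31^1·(≡14), b=31^0·(≡9) mod 31; (14|31)=+1, (9|31)=+1; (−1)^{1·0·15}·(+1)^0·(+1)^1 = +1.
v=3: a=3^2·(≡1), b=3^2·(≡2) mod 3; (1|3)=+1, (2|3)=-1; (−1)^{2·2·1}·(+1)^2·(-1)^2 = +1.
v=19: a=19^3·(≡5), b=19^1·(≡7) mod 19; (5|19)=+1, (7|19)=+1; (−1)^{3·1·9}·(+1)^1·(+1)^3 = -1.
|Ram(-10013, -703)| = 4, even; anisotropic at {17, 19, 37, ∞}.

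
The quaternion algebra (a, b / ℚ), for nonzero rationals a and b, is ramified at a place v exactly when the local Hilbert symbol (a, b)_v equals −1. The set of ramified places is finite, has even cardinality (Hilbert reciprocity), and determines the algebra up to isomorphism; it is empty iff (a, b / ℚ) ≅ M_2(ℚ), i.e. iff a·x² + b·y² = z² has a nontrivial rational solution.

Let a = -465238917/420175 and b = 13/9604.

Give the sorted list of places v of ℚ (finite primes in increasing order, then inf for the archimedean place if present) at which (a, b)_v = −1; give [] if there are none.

(a, b) ≡ (-2141139, 13) mod (ℚ^×)²; places V = {2, 3, 5, 7, 11, 13, 23, 31, ∞}.
(a,b)_31: α=1, u≡13; β=0, v≡3 (mod 31); (13|31)=-1, (3|31)=-1; sign (−1)^0·-1^0·-1^1 = -1.
(a,b)_23: α=1, u≡7; β=0, v≡1 (mod 23); (7|23)=-1, (1|23)=+1; sign (−1)^0·-1^0·+1^1 = +1.
(a,b)_3: α=3, u≡2; β=0, v≡1 (mod 3); (2|3)=-1, (1|3)=+1; sign (−1)^0·-1^0·+1^3 = +1.
(a,b)_11: α=1, u≡10; β=0, v≡2 (mod 11); (10|11)=-1, (2|11)=-1; sign (−1)^0·-1^0·-1^1 = -1.
(a,b)_∞: sgn(-2141139)=−, sgn(13)=+, so +1.
(a,b)_5: α=-2, u≡4; β=0, v≡2 (mod 5); (4|5)=+1, (2|5)=-1; sign (−1)^0·+1^0·-1^-2 = +1.
(a,b)_2: α=0, β=-2; u≡5, v≡5 (mod 8); ε(u)ε(v)=0·0, αω(v)=0·1, βω(u)=-2·1; sum ≡ 0  ⇒  +1.
(a,b)_13: α=3, u≡11; β=1, v≡4 (mod 13); (11|13)=-1, (4|13)=+1; sign (−1)^0·-1^1·+1^3 = -1.
(a,b)_7: α=-5, u≡1; β=-4, v≡5 (mod 7); (1|7)=+1, (5|7)=-1; sign (−1)^0·+1^-4·-1^-5 = -1.
Ram(-2141139, 13) = {7, 11, 13, 31}; no ℚ_7-point on the conic.

[7, 11, 13, 31]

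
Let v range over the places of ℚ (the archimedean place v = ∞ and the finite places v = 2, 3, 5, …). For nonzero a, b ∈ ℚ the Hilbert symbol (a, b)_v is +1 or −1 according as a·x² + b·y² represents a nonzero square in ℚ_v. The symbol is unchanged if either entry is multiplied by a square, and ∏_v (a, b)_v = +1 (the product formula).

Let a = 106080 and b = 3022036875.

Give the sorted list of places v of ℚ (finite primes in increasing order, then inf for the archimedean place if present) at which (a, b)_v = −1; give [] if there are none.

Mod squares: a ≡ 6630, b ≡ 11. Check v ∈ {∞, 2, 3, 5, 11, 13, 17}.
v=17: a=17^1·(≡1), b=17^2·(≡5) mod 17; (1|17)=+1, (5|17)=-1; (−1)^{1·2·8}·(+1)^2·(-1)^1 = -1.
v=3: a=3^1·(≡2), b=3^2·(≡2) mod 3; (2|3)=-1, (2|3)=-1; (−1)^{1·2·1}·(-1)^2·(-1)^1 = -1.
v=11: a=11^0·(≡7), b=11^1·(≡4) mod 11; (7|11)=-1, (4|11)=+1; (−1)^{0·1·5}·(-1)^1·(+1)^0 = -1.
v=∞: 6630 > 0 and 11 > 0  ⇒  (a,b)_∞ = +1.
v=2: v_2(a)=5, v_2(b)=0; units ≡ 3, 3 (mod 8); ε·ε+αω+βω = 1·1+5·1+0·1 ≡ 0  ⇒  (a,b)_2 = +1.
v=5: a=5^1·(≡1), b=5^4·(≡4) mod 5; (1|5)=+1, (4|5)=+1; (−1)^{1·4·2}·(+1)^4·(+1)^1 = +1.
v=13: a=13^1·(≡9), b=13^2·(≡11) mod 13; (9|13)=+1, (11|13)=-1; (−1)^{1·2·6}·(+1)^2·(-1)^1 = -1.
|Ram(6630, 11)| = 4, even; anisotropic at {3, 11, 13, 17}.

[3, 11, 13, 17]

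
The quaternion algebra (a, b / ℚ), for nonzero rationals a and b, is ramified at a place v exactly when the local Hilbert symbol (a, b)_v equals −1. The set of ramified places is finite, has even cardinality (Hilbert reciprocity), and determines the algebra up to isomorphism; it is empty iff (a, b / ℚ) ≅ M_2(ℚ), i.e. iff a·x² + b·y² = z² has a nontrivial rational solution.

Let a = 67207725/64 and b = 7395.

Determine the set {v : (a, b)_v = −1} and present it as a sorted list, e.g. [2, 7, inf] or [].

[3, 13, 17, 37]

(a, b) ≡ (33189, 7395) mod (ℚ^×)²; places V = {2, 3, 5, 13, 17, 23, 29, 37, ∞}.
(a,b)_17: α=0, u≡6; β=1, v≡10 (mod 17); (6|17)=-1, (10|17)=-1; sign (−1)^0·-1^1·-1^0 = -1.
(a,b)_23: α=1, u≡15; β=0, v≡12 (mod 23); (15|23)=-1, (12|23)=+1; sign (−1)^0·-1^0·+1^1 = +1.
(a,b)_5: α=2, u≡1; β=1, v≡4 (mod 5); (1|5)=+1, (4|5)=+1; sign (−1)^0·+1^1·+1^2 = +1.
(a,b)_3: α=5, u≡2; β=1, v≡2 (mod 3); (2|3)=-1, (2|3)=-1; sign (−1)^1·-1^1·-1^5 = -1.
(a,b)_13: α=1, u≡2; β=0, v≡11 (mod 13); (2|13)=-1, (11|13)=-1; sign (−1)^0·-1^0·-1^1 = -1.
(a,b)_2: α=-6, β=0; u≡5, v≡3 (mod 8); ε(u)ε(v)=0·1, αω(v)=-6·1, βω(u)=0·1; sum ≡ 0  ⇒  +1.
(a,b)_29: α=0, u≡23; β=1, v≡23 (mod 29); (23|29)=+1, (23|29)=+1; sign (−1)^0·+1^1·+1^0 = +1.
(a,b)_37: α=1, u≡9; β=0, v≡32 (mod 37); (9|37)=+1, (32|37)=-1; sign (−1)^0·+1^0·-1^1 = -1.
(a,b)_∞: sgn(33189)=+, sgn(7395)=+, so +1.
(33189, 7395 / ℚ) ramifies at {3, 13, 17, 37}: a division algebra.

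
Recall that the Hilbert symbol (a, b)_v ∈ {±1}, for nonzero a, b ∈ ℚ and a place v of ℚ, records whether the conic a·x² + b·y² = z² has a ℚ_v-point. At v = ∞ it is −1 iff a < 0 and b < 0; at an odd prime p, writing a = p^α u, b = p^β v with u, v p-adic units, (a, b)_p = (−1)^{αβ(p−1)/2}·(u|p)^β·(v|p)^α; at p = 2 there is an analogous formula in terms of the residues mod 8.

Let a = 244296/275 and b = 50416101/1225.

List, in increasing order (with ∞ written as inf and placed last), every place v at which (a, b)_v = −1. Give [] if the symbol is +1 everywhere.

[2, 11, 13, 19, 41, 47]

Mod squares: a ≡ 8294, b ≡ 622421. Check v ∈ {∞, 2, 3, 5, 7, 11, 13, 17, 19, 29, 41, 47}.
v=3: a=3^4·(≡2), b=3^4·(≡2) mod 3; (2|3)=-1, (2|3)=-1; (−1)^{4·4·1}·(-1)^4·(-1)^4 = +1.
v=41: a=41^0·(≡19), b=41^1·(≡35) mod 41; (19|41)=-1, (35|41)=-1; (−1)^{0·1·20}·(-1)^1·(-1)^0 = -1.
v=5: a=5^-2·(≡1), b=5^-2·(≡4) mod 5; (1|5)=+1, (4|5)=+1; (−1)^{-2·-2·2}·(+1)^-2·(+1)^-2 = +1.
v=7: a=7^0·(≡5), b=7^-2·(≡2) mod 7; (5|7)=-1, (2|7)=+1; (−1)^{0·-2·3}·(-1)^-2·(+1)^0 = +1.
v=2: v_2(a)=3, v_2(b)=0; units ≡ 3, 5 (mod 8); ε·ε+αω+βω = 1·0+3·1+0·1 ≡ 1  ⇒  (a,b)_2 = -1.
v=11: a=11^-1·(≡10), b=11^0·(≡8) mod 11; (10|11)=-1, (8|11)=-1; (−1)^{-1·0·5}·(-1)^0·(-1)^-1 = -1.
v=13: a=13^1·(≡10), b=13^0·(≡7) mod 13; (10|13)=+1, (7|13)=-1; (−1)^{1·0·6}·(+1)^0·(-1)^1 = -1.
v=19: a=19^0·(≡12), b=19^1·(≡8) mod 19; (12|19)=-1, (8|19)=-1; (−1)^{0·1·9}·(-1)^1·(-1)^0 = -1.
v=17: a=17^0·(≡2), b=17^1·(≡3) mod 17; (2|17)=+1, (3|17)=-1; (−1)^{0·1·8}·(+1)^1·(-1)^0 = +1.
v=∞: 8294 > 0 and 622421 > 0  ⇒  (a,b)_∞ = +1.
v=29: a=29^1·(≡1), b=29^0·(≡1) mod 29; (1|29)=+1, (1|29)=+1; (−1)^{1·0·14}·(+1)^0·(+1)^1 = +1.
v=47: a=47^0·(≡35), b=47^1·(≡32) mod 47; (35|47)=-1, (32|47)=+1; (−1)^{0·1·23}·(-1)^1·(+1)^0 = -1.
Ram(8294, 622421) = {2, 11, 13, 19, 41, 47}; no ℚ_2-point on the conic.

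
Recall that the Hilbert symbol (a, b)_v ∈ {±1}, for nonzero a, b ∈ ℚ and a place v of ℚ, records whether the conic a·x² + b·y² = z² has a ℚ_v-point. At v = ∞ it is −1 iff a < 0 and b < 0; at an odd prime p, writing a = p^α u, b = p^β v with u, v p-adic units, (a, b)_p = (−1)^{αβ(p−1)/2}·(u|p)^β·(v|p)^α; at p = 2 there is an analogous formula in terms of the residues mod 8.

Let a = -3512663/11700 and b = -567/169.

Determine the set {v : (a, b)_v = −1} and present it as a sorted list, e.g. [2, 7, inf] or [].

Mod squares: a ≡ -19019, b ≡ -7. Check v ∈ {∞, 2, 3, 5, 7, 11, 13, 19}.
v=5: a=5^-2·(≡4), b=5^0·(≡2) mod 5; (4|5)=+1, (2|5)=-1; (−1)^{-2·0·2}·(+1)^0·(-1)^-2 = +1.
v=∞: -19019 < 0 and -7 < 0  ⇒  (a,b)_∞ = -1.
v=19: a=19^1·(≡16), b=19^0·(≡8) mod 19; (16|19)=+1, (8|19)=-1; (−1)^{1·0·9}·(+1)^0·(-1)^1 = -1.
v=3: a=3^-2·(≡1), b=3^4·(≡2) mod 3; (1|3)=+1, (2|3)=-1; (−1)^{-2·4·1}·(+1)^4·(-1)^-2 = +1.
v=11: a=11^1·(≡9), b=11^0·(≡4) mod 11; (9|11)=+1, (4|11)=+1; (−1)^{1·0·5}·(+1)^0·(+1)^1 = +1.
v=7: a=7^5·(≡5), b=7^1·(≡3) mod 7; (5|7)=-1, (3|7)=-1; (−1)^{5·1·3}·(-1)^1·(-1)^5 = -1.
v=13: a=13^-1·(≡5), b=13^-2·(≡5) mod 13; (5|13)=-1, (5|13)=-1; (−1)^{-1·-2·6}·(-1)^-2·(-1)^-1 = -1.
v=2: v_2(a)=-2, v_2(b)=0; units ≡ 5, 1 (mod 8); ε·ε+αω+βω = 0·0+-2·0+0·1 ≡ 0  ⇒  (a,b)_2 = +1.
Ram(-19019, -7) = {7, 13, 19, ∞}; no ℚ_7-point on the conic.

[7, 13, 19, inf]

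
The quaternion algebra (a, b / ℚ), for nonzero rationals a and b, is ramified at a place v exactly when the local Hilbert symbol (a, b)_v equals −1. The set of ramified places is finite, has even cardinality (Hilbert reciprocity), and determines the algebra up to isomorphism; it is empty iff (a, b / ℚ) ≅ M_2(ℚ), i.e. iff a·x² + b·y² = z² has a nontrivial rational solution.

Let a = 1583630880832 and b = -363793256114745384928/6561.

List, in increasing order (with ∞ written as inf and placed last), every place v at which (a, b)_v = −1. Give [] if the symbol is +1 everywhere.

[11, 29]

(a, b) ≡ (3553, -5278) mod (ℚ^×)²; places V = {2, 3, 7, 11, 13, 17, 19, 29, ∞}.
(a,b)_∞: sgn(3553)=+, sgn(-5278)=−, so +1.
(a,b)_3: α=0, u≡1; β=-8, v≡2 (mod 3); (1|3)=+1, (2|3)=-1; sign (−1)^0·+1^-8·-1^0 = +1.
(a,b)_7: α=2, u≡4; β=5, v≡4 (mod 7); (4|7)=+1, (4|7)=+1; sign (−1)^0·+1^5·+1^2 = +1.
(a,b)_13: α=2, u≡4; β=3, v≡4 (mod 13); (4|13)=+1, (4|13)=+1; sign (−1)^0·+1^3·+1^2 = +1.
(a,b)_29: α=2, u≡19; β=3, v≡12 (mod 29); (19|29)=-1, (12|29)=-1; sign (−1)^0·-1^3·-1^2 = -1.
(a,b)_2: α=6, β=5; u≡1, v≡1 (mod 8); ε(u)ε(v)=0·0, αω(v)=6·0, βω(u)=5·0; sum ≡ 0  ⇒  +1.
(a,b)_17: α=1, u≡3; β=2, v≡8 (mod 17); (3|17)=-1, (8|17)=+1; sign (−1)^0·-1^2·+1^1 = +1.
(a,b)_11: α=1, u≡3; β=2, v≡6 (mod 11); (3|11)=+1, (6|11)=-1; sign (−1)^0·+1^2·-1^1 = -1.
(a,b)_19: α=1, u≡11; β=2, v≡6 (mod 19); (11|19)=+1, (6|19)=+1; sign (−1)^0·+1^2·+1^1 = +1.
(3553, -5278 / ℚ) ramifies at {11, 29}: a division algebra.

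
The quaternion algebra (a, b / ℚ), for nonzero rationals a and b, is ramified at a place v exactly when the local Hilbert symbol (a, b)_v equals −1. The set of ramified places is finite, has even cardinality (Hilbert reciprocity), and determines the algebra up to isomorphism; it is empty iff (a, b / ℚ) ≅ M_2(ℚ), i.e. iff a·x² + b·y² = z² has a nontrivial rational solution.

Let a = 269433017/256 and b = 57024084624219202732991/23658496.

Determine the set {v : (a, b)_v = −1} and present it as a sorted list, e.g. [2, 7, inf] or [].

[17, 41]

(a, b) ≡ (112217, 16031) mod (ℚ^×)²; places V = {2, 7, 17, 19, 23, 41, ∞}.
(a,b)_19: α=0, u≡15; β=-2, v≡13 (mod 19); (15|19)=-1, (13|19)=-1; sign (−1)^0·-1^-2·-1^0 = +1.
(a,b)_7: α=5, u≡2; β=12, v≡1 (mod 7); (2|7)=+1, (1|7)=+1; sign (−1)^0·+1^12·+1^5 = +1.
(a,b)_17: α=1, u≡3; β=3, v≡15 (mod 17); (3|17)=-1, (15|17)=+1; sign (−1)^0·-1^3·+1^1 = -1.
(a,b)_41: α=1, u≡18; β=3, v≡6 (mod 41); (18|41)=+1, (6|41)=-1; sign (−1)^0·+1^3·-1^1 = -1.
(a,b)_2: α=-8, β=-16; u≡1, v≡7 (mod 8); ε(u)ε(v)=0·1, αω(v)=-8·0, βω(u)=-16·0; sum ≡ 0  ⇒  +1.
(a,b)_23: α=1, u≡9; β=3, v≡10 (mod 23); (9|23)=+1, (10|23)=-1; sign (−1)^1·+1^3·-1^1 = +1.
(a,b)_∞: sgn(112217)=+, sgn(16031)=+, so +1.
Ram(112217, 16031) = {17, 41}; no ℚ_17-point on the conic.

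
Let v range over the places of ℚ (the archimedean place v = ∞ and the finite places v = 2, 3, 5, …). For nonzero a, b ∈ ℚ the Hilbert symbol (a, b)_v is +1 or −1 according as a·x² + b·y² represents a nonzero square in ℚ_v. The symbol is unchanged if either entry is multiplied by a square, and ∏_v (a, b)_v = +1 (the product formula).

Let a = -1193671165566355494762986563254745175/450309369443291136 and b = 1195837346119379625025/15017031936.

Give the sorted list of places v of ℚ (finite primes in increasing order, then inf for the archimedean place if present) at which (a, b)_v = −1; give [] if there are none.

Mod squares: a ≡ -47, b ≡ 58609. Check v ∈ {∞, 2, 3, 5, 7, 13, 19, 23, 29, 31, 37, 41, 43, 47}.
v=41: a=41^2·(≡26), b=41^2·(≡9) mod 41; (26|41)=-1, (9|41)=+1; (−1)^{2·2·20}·(-1)^2·(+1)^2 = +1.
v=3: a=3^-4·(≡1), b=3^-4·(≡1) mod 3; (1|3)=+1, (1|3)=+1; (−1)^{-4·-4·1}·(+1)^-4·(+1)^-4 = +1.
v=19: a=19^4·(≡8), b=19^2·(≡14) mod 19; (8|19)=-1, (14|19)=-1; (−1)^{4·2·9}·(-1)^2·(-1)^4 = +1.
v=2: v_2(a)=-12, v_2(b)=-8; units ≡ 1, 1 (mod 8); ε·ε+αω+βω = 0·0+-12·0+-8·0 ≡ 0  ⇒  (a,b)_2 = +1.
v=43: a=43^2·(≡22), b=43^1·(≡2) mod 43; (22|43)=-1, (2|43)=-1; (−1)^{2·1·21}·(-1)^1·(-1)^2 = -1.
v=29: a=29^2·(≡19), b=29^1·(≡7) mod 29; (19|29)=-1, (7|29)=+1; (−1)^{2·1·14}·(-1)^1·(+1)^2 = -1.
v=37: a=37^-6·(≡16), b=37^-2·(≡7) mod 37; (16|37)=+1, (7|37)=+1; (−1)^{-6·-2·18}·(+1)^-2·(+1)^-6 = +1.
v=7: a=7^6·(≡1), b=7^2·(≡5) mod 7; (1|7)=+1, (5|7)=-1; (−1)^{6·2·3}·(+1)^2·(-1)^6 = +1.
v=31: a=31^6·(≡23), b=31^2·(≡1) mod 31; (23|31)=-1, (1|31)=+1; (−1)^{6·2·15}·(-1)^2·(+1)^6 = +1.
v=23: a=23^-2·(≡10), b=23^-2·(≡7) mod 23; (10|23)=-1, (7|23)=-1; (−1)^{-2·-2·11}·(-1)^-2·(-1)^-2 = +1.
v=13: a=13^4·(≡11), b=13^4·(≡5) mod 13; (11|13)=-1, (5|13)=-1; (−1)^{4·4·6}·(-1)^4·(-1)^4 = +1.
v=5: a=5^2·(≡3), b=5^2·(≡1) mod 5; (3|5)=-1, (1|5)=+1; (−1)^{2·2·2}·(-1)^2·(+1)^2 = +1.
v=∞: -47 < 0 and 58609 > 0  ⇒  (a,b)_∞ = +1.
v=47: a=47^1·(≡33), b=47^1·(≡18) mod 47; (33|47)=-1, (18|47)=+1; (−1)^{1·1·23}·(-1)^1·(+1)^1 = +1.
(-47, 58609 / ℚ) ramifies at {29, 43}: a division algebra.

[29, 43]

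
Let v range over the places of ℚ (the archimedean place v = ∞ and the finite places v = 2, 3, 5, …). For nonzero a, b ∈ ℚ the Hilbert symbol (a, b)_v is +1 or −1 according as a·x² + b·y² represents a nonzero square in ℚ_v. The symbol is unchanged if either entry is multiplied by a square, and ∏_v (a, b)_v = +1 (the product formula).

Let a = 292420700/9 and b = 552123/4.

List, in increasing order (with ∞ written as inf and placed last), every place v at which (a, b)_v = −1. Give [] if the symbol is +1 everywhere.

[2, 3]

(a, b) ≡ (143, 3) mod (ℚ^×)²; places V = {2, 3, 5, 11, 13, ∞}.
(a,b)_5: α=2, u≡2; β=0, v≡2 (mod 5); (2|5)=-1, (2|5)=-1; sign (−1)^0·-1^0·-1^2 = +1.
(a,b)_13: α=3, u≡5; β=2, v≡1 (mod 13); (5|13)=-1, (1|13)=+1; sign (−1)^0·-1^2·+1^3 = +1.
(a,b)_3: α=-2, u≡2; β=3, v≡1 (mod 3); (2|3)=-1, (1|3)=+1; sign (−1)^0·-1^3·+1^-2 = -1.
(a,b)_∞: sgn(143)=+, sgn(3)=+, so +1.
(a,b)_2: α=2, β=-2; u≡7, v≡3 (mod 8); ε(u)ε(v)=1·1, αω(v)=2·1, βω(u)=-2·0; sum ≡ 1  ⇒  -1.
(a,b)_11: α=3, u≡7; β=2, v≡5 (mod 11); (7|11)=-1, (5|11)=+1; sign (−1)^0·-1^2·+1^3 = +1.
Ram(143, 3) = {2, 3}; no ℚ_2-point on the conic.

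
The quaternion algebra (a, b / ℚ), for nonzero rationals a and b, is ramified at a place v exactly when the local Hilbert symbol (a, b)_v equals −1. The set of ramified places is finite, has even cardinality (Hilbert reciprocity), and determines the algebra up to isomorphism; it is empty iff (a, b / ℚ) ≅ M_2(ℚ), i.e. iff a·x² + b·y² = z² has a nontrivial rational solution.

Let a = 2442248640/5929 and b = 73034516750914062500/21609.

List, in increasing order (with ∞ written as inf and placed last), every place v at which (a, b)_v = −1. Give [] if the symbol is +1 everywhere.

[41, 43]

(a, b) ≡ (4240015, 65) mod (ℚ^×)²; places V = {2, 3, 5, 7, 11, 13, 37, 41, 43, ∞}.
(a,b)_2: α=6, β=2; u≡7, v≡1 (mod 8); ε(u)ε(v)=1·0, αω(v)=6·0, βω(u)=2·0; sum ≡ 0  ⇒  +1.
(a,b)_∞: sgn(4240015)=+, sgn(65)=+, so +1.
(a,b)_37: α=1, u≡14; β=2, v≡26 (mod 37); (14|37)=-1, (26|37)=+1; sign (−1)^0·-1^2·+1^1 = +1.
(a,b)_43: α=1, u≡14; β=2, v≡37 (mod 43); (14|43)=+1, (37|43)=-1; sign (−1)^0·+1^2·-1^1 = -1.
(a,b)_41: α=1, u≡24; β=2, v≡17 (mod 41); (24|41)=-1, (17|41)=-1; sign (−1)^0·-1^2·-1^1 = -1.
(a,b)_11: α=-2, u≡8; β=0, v≡7 (mod 11); (8|11)=-1, (7|11)=-1; sign (−1)^0·-1^0·-1^-2 = +1.
(a,b)_3: α=2, u≡1; β=-2, v≡2 (mod 3); (1|3)=+1, (2|3)=-1; sign (−1)^0·+1^-2·-1^2 = +1.
(a,b)_13: α=1, u≡5; β=3, v≡8 (mod 13); (5|13)=-1, (8|13)=-1; sign (−1)^0·-1^3·-1^1 = +1.
(a,b)_5: α=1, u≡2; β=9, v≡2 (mod 5); (2|5)=-1, (2|5)=-1; sign (−1)^0·-1^9·-1^1 = +1.
(a,b)_7: α=-2, u≡3; β=-4, v≡1 (mod 7); (3|7)=-1, (1|7)=+1; sign (−1)^0·-1^-4·+1^-2 = +1.
|Ram(4240015, 65)| = 2, even; anisotropic at {41, 43}.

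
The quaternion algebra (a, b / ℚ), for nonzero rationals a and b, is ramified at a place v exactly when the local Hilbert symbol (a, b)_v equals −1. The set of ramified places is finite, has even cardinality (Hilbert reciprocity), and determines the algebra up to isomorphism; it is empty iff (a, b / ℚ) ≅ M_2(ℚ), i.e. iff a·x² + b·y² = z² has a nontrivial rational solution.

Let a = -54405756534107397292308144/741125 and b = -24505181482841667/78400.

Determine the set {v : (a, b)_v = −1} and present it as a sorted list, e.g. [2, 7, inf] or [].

[3, 5, 29, inf]

(a, b) ≡ (-4495, -3) mod (ℚ^×)²; places V = {2, 3, 5, 7, 11, 23, 29, 31, 37, 47, ∞}.
(a,b)_5: α=-3, u≡4; β=-2, v≡3 (mod 5); (4|5)=+1, (3|5)=-1; sign (−1)^0·+1^-2·-1^-3 = -1.
(a,b)_47: α=4, u≡17; β=2, v≡5 (mod 47); (17|47)=+1, (5|47)=-1; sign (−1)^0·+1^2·-1^4 = +1.
(a,b)_31: α=5, u≡18; β=4, v≡8 (mod 31); (18|31)=+1, (8|31)=+1; sign (−1)^0·+1^4·+1^5 = +1.
(a,b)_2: α=4, β=-6; u≡1, v≡5 (mod 8); ε(u)ε(v)=0·0, αω(v)=4·1, βω(u)=-6·0; sum ≡ 0  ⇒  +1.
(a,b)_∞: sgn(-4495)=−, sgn(-3)=−, so -1.
(a,b)_3: α=6, u≡2; β=3, v≡2 (mod 3); (2|3)=-1, (2|3)=-1; sign (−1)^0·-1^3·-1^6 = -1.
(a,b)_29: α=3, u≡26; β=2, v≡17 (mod 29); (26|29)=-1, (17|29)=-1; sign (−1)^0·-1^2·-1^3 = -1.
(a,b)_23: α=0, u≡8; β=2, v≡5 (mod 23); (8|23)=+1, (5|23)=-1; sign (−1)^0·+1^2·-1^0 = +1.
(a,b)_11: α=-2, u≡3; β=0, v≡10 (mod 11); (3|11)=+1, (10|11)=-1; sign (−1)^0·+1^0·-1^-2 = +1.
(a,b)_37: α=2, u≡31; β=0, v≡12 (mod 37); (31|37)=-1, (12|37)=+1; sign (−1)^0·-1^0·+1^2 = +1.
(a,b)_7: α=-2, u≡5; β=-2, v≡2 (mod 7); (5|7)=-1, (2|7)=+1; sign (−1)^0·-1^-2·+1^-2 = +1.
Ram(-4495, -3) = {3, 5, 29, ∞}; no ℚ_3-point on the conic.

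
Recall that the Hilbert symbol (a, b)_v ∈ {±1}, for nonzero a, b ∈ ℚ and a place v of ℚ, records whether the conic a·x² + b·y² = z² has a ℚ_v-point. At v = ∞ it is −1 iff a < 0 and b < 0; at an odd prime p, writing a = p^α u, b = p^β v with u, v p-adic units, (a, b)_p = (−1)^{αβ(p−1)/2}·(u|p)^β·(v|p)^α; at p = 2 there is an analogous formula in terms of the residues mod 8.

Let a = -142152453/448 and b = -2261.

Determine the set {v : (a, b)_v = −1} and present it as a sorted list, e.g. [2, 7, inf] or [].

(a, b) ≡ (-382571, -2261) mod (ℚ^×)²; places V = {2, 3, 7, 17, 19, 31, 41, 43, ∞}.
(a,b)_43: α=1, u≡15; β=0, v≡18 (mod 43); (15|43)=+1, (18|43)=-1; sign (−1)^0·+1^0·-1^1 = -1.
(a,b)_7: α=-1, u≡5; β=1, v≡6 (mod 7); (5|7)=-1, (6|7)=-1; sign (−1)^1·-1^1·-1^-1 = -1.
(a,b)_∞: sgn(-382571)=−, sgn(-2261)=−, so -1.
(a,b)_19: α=0, u≡12; β=1, v≡14 (mod 19); (12|19)=-1, (14|19)=-1; sign (−1)^0·-1^1·-1^0 = -1.
(a,b)_3: α=2, u≡1; β=0, v≡1 (mod 3); (1|3)=+1, (1|3)=+1; sign (−1)^0·+1^0·+1^2 = +1.
(a,b)_2: α=-6, β=0; u≡5, v≡3 (mod 8); ε(u)ε(v)=0·1, αω(v)=-6·1, βω(u)=0·1; sum ≡ 0  ⇒  +1.
(a,b)_41: α=1, u≡3; β=0, v≡35 (mod 41); (3|41)=-1, (35|41)=-1; sign (−1)^0·-1^0·-1^1 = -1.
(a,b)_31: α=1, u≡8; β=0, v≡2 (mod 31); (8|31)=+1, (2|31)=+1; sign (−1)^0·+1^0·+1^1 = +1.
(a,b)_17: α=2, u≡3; β=1, v≡3 (mod 17); (3|17)=-1, (3|17)=-1; sign (−1)^0·-1^1·-1^2 = -1.
(-382571, -2261 / ℚ) ramifies at {7, 17, 19, 41, 43, ∞}: a division algebra.

[7, 17, 19, 41, 43, inf]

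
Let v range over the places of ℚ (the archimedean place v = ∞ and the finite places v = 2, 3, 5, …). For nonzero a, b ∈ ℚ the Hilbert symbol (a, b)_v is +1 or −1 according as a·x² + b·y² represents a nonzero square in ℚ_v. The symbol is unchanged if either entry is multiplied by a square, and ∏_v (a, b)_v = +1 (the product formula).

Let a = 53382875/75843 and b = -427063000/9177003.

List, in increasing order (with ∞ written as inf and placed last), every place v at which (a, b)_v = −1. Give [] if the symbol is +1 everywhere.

(a, b) ≡ (105, -210) mod (ℚ^×)²; places V = {2, 3, 5, 7, 11, 13, 19, 53, ∞}.
(a,b)_53: α=-2, u≡6; β=-2, v≡18 (mod 53); (6|53)=+1, (18|53)=-1; sign (−1)^0·+1^-2·-1^-2 = +1.
(a,b)_2: α=0, β=3; u≡1, v≡7 (mod 8); ε(u)ε(v)=0·1, αω(v)=0·0, βω(u)=3·0; sum ≡ 0  ⇒  +1.
(a,b)_11: α=0, u≡2; β=-2, v≡6 (mod 11); (2|11)=-1, (6|11)=-1; sign (−1)^0·-1^-2·-1^0 = +1.
(a,b)_∞: sgn(105)=+, sgn(-210)=−, so +1.
(a,b)_5: α=3, u≡1; β=3, v≡2 (mod 5); (1|5)=+1, (2|5)=-1; sign (−1)^0·+1^3·-1^3 = -1.
(a,b)_7: α=1, u≡2; β=1, v≡6 (mod 7); (2|7)=+1, (6|7)=-1; sign (−1)^1·+1^1·-1^1 = +1.
(a,b)_3: α=-3, u≡2; β=-3, v≡2 (mod 3); (2|3)=-1, (2|3)=-1; sign (−1)^1·-1^-3·-1^-3 = -1.
(a,b)_19: α=2, u≡8; β=2, v≡18 (mod 19); (8|19)=-1, (18|19)=-1; sign (−1)^0·-1^2·-1^2 = +1.
(a,b)_13: α=2, u≡1; β=2, v≡11 (mod 13); (1|13)=+1, (11|13)=-1; sign (−1)^0·+1^2·-1^2 = +1.
|Ram(105, -210)| = 2, even; anisotropic at {3, 5}.

[3, 5]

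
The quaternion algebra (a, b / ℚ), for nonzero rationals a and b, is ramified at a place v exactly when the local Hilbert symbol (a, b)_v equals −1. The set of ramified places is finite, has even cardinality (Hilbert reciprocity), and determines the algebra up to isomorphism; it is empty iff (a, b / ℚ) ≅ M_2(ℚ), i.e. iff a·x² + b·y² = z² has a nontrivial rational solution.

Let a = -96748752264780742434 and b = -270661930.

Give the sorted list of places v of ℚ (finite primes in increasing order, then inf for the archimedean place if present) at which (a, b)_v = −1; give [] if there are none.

Mod squares: a ≡ -14674, b ≡ -270661930. Check v ∈ {∞, 2, 3, 5, 7, 11, 17, 23, 29, 31}.
v=7: a=7^2·(≡5), b=7^1·(≡1) mod 7; (5|7)=-1, (1|7)=+1; (−1)^{2·1·3}·(-1)^1·(+1)^2 = -1.
v=23: a=23^3·(≡13), b=23^1·(≡17) mod 23; (13|23)=+1, (17|23)=-1; (−1)^{3·1·11}·(+1)^1·(-1)^3 = +1.
v=17: a=17^2·(≡14), b=17^1·(≡9) mod 17; (14|17)=-1, (9|17)=+1; (−1)^{2·1·8}·(-1)^1·(+1)^2 = -1.
v=31: a=31^2·(≡4), b=31^1·(≡27) mod 31; (4|31)=+1, (27|31)=-1; (−1)^{2·1·15}·(+1)^1·(-1)^2 = +1.
v=11: a=11^3·(≡7), b=11^1·(≡6) mod 11; (7|11)=-1, (6|11)=-1; (−1)^{3·1·5}·(-1)^1·(-1)^3 = -1.
v=∞: -14674 < 0 and -270661930 < 0  ⇒  (a,b)_∞ = -1.
v=3: a=3^2·(≡2), b=3^0·(≡2) mod 3; (2|3)=-1, (2|3)=-1; (−1)^{2·0·1}·(-1)^0·(-1)^2 = +1.
v=29: a=29^3·(≡16), b=29^1·(≡16) mod 29; (16|29)=+1, (16|29)=+1; (−1)^{3·1·14}·(+1)^1·(+1)^3 = +1.
v=2: v_2(a)=1, v_2(b)=1; units ≡ 7, 3 (mod 8); ε·ε+αω+βω = 1·1+1·1+1·0 ≡ 0  ⇒  (a,b)_2 = +1.
v=5: a=5^0·(≡1), b=5^1·(≡4) mod 5; (1|5)=+1, (4|5)=+1; (−1)^{0·1·2}·(+1)^1·(+1)^0 = +1.
Ram(-14674, -270661930) = {7, 11, 17, ∞}; no ℚ_7-point on the conic.

[7, 11, 17, inf]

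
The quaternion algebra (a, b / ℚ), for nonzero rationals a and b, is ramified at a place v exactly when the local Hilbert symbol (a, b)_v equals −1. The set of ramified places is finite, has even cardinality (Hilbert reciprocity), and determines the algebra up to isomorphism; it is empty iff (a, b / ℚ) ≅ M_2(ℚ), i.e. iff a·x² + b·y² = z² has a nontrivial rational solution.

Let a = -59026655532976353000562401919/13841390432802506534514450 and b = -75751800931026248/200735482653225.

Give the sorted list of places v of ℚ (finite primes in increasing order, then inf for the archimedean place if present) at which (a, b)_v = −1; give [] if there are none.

[31, inf]

(a, b) ≡ (-62, -2) mod (ℚ^×)²; places V = {2, 3, 5, 7, 13, 23, 29, 31, 47, ∞}.
(a,b)_∞: sgn(-62)=−, sgn(-2)=−, so -1.
(a,b)_5: α=-2, u≡2; β=-2, v≡3 (mod 5); (2|5)=-1, (3|5)=-1; sign (−1)^0·-1^-2·-1^-2 = +1.
(a,b)_29: α=4, u≡9; β=2, v≡12 (mod 29); (9|29)=+1, (12|29)=-1; sign (−1)^0·+1^2·-1^4 = +1.
(a,b)_3: α=-18, u≡1; β=-12, v≡1 (mod 3); (1|3)=+1, (1|3)=+1; sign (−1)^0·+1^-12·+1^-18 = +1.
(a,b)_47: α=8, u≡16; β=4, v≡39 (mod 47); (16|47)=+1, (39|47)=-1; sign (−1)^0·+1^4·-1^8 = +1.
(a,b)_7: α=6, u≡4; β=4, v≡5 (mod 7); (4|7)=+1, (5|7)=-1; sign (−1)^0·+1^4·-1^6 = +1.
(a,b)_31: α=3, u≡22; β=2, v≡3 (mod 31); (22|31)=-1, (3|31)=-1; sign (−1)^0·-1^2·-1^3 = -1.
(a,b)_2: α=-1, β=3; u≡1, v≡7 (mod 8); ε(u)ε(v)=0·1, αω(v)=-1·0, βω(u)=3·0; sum ≡ 0  ⇒  +1.
(a,b)_13: α=-6, u≡1; β=-4, v≡6 (mod 13); (1|13)=+1, (6|13)=-1; sign (−1)^0·+1^-4·-1^-6 = +1.
(a,b)_23: α=-6, u≡19; β=-2, v≡5 (mod 23); (19|23)=-1, (5|23)=-1; sign (−1)^0·-1^-2·-1^-6 = +1.
Ram(-62, -2) = {31, ∞}; no ℚ_31-point on the conic.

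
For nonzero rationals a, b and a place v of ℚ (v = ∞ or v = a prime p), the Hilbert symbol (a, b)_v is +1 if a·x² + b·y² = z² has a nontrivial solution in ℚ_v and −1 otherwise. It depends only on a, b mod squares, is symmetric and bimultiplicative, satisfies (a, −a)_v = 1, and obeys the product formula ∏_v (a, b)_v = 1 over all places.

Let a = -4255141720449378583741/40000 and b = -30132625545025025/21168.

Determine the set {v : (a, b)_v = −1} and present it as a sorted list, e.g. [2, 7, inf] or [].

(a, b) ≡ (-1189, -51243) mod (ℚ^×)²; places V = {2, 3, 5, 7, 11, 19, 29, 31, 41, ∞}.
(a,b)_3: α=0, u≡2; β=-3, v≡1 (mod 3); (2|3)=-1, (1|3)=+1; sign (−1)^0·-1^-3·+1^0 = -1.
(a,b)_5: α=-4, u≡1; β=2, v≡3 (mod 5); (1|5)=+1, (3|5)=-1; sign (−1)^0·+1^2·-1^-4 = +1.
(a,b)_29: α=1, u≡10; β=1, v≡11 (mod 29); (10|29)=-1, (11|29)=-1; sign (−1)^0·-1^1·-1^1 = +1.
(a,b)_2: α=-6, β=-4; u≡3, v≡5 (mod 8); ε(u)ε(v)=1·0, αω(v)=-6·1, βω(u)=-4·1; sum ≡ 0  ⇒  +1.
(a,b)_7: α=2, u≡2; β=-2, v≡4 (mod 7); (2|7)=+1, (4|7)=+1; sign (−1)^0·+1^-2·+1^2 = +1.
(a,b)_31: α=4, u≡8; β=3, v≡6 (mod 31); (8|31)=+1, (6|31)=-1; sign (−1)^0·+1^3·-1^4 = +1.
(a,b)_19: α=6, u≡3; β=3, v≡9 (mod 19); (3|19)=-1, (9|19)=+1; sign (−1)^0·-1^3·+1^6 = -1.
(a,b)_∞: sgn(-1189)=−, sgn(-51243)=−, so -1.
(a,b)_41: α=3, u≡12; β=2, v≡6 (mod 41); (12|41)=-1, (6|41)=-1; sign (−1)^0·-1^2·-1^3 = -1.
(a,b)_11: α=0, u≡10; β=2, v≡2 (mod 11); (10|11)=-1, (2|11)=-1; sign (−1)^0·-1^2·-1^0 = +1.
(-1189, -51243 / ℚ) ramifies at {3, 19, 41, ∞}: a division algebra.

[3, 19, 41, inf]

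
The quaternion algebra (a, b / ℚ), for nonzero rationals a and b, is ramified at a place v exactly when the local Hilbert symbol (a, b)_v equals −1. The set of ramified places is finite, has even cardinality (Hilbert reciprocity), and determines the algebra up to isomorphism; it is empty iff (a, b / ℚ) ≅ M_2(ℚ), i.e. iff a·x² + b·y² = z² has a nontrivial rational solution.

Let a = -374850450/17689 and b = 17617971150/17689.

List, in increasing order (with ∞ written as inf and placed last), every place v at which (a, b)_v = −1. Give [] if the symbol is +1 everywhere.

[2, 3]

Mod squares: a ≡ -9858, b ≡ 463326. Check v ∈ {∞, 2, 3, 5, 7, 13, 19, 31, 47, 53}.
v=13: a=13^2·(≡4), b=13^2·(≡7) mod 13; (4|13)=+1, (7|13)=-1; (−1)^{2·2·6}·(+1)^2·(-1)^2 = +1.
v=5: a=5^2·(≡3), b=5^2·(≡4) mod 5; (3|5)=-1, (4|5)=+1; (−1)^{2·2·2}·(-1)^2·(+1)^2 = +1.
v=2: v_2(a)=1, v_2(b)=1; units ≡ 7, 7 (mod 8); ε·ε+αω+βω = 1·1+1·0+1·0 ≡ 1  ⇒  (a,b)_2 = -1.
v=47: a=47^0·(≡18), b=47^1·(≡29) mod 47; (18|47)=+1, (29|47)=-1; (−1)^{0·1·23}·(+1)^1·(-1)^0 = +1.
v=53: a=53^1·(≡5), b=53^1·(≡30) mod 53; (5|53)=-1, (30|53)=-1; (−1)^{1·1·26}·(-1)^1·(-1)^1 = +1.
v=7: a=7^-2·(≡3), b=7^-2·(≡6) mod 7; (3|7)=-1, (6|7)=-1; (−1)^{-2·-2·3}·(-1)^-2·(-1)^-2 = +1.
v=3: a=3^3·(≡2), b=3^3·(≡2) mod 3; (2|3)=-1, (2|3)=-1; (−1)^{3·3·1}·(-1)^3·(-1)^3 = -1.
v=∞: -9858 < 0 and 463326 > 0  ⇒  (a,b)_∞ = +1.
v=31: a=31^1·(≡23), b=31^1·(≡4) mod 31; (23|31)=-1, (4|31)=+1; (−1)^{1·1·15}·(-1)^1·(+1)^1 = +1.
v=19: a=19^-2·(≡12), b=19^-2·(≡6) mod 19; (12|19)=-1, (6|19)=+1; (−1)^{-2·-2·9}·(-1)^-2·(+1)^-2 = +1.
(-9858, 463326 / ℚ) ramifies at {2, 3}: a division algebra.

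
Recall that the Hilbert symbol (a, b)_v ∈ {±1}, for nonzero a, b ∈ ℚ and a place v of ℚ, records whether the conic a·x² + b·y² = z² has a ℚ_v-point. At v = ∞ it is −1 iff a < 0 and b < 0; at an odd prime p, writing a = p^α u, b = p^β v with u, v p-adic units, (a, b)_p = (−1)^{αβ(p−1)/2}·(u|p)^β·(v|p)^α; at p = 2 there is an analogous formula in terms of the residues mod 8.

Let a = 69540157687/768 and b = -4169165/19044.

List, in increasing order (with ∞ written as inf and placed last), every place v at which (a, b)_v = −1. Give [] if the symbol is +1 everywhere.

[11, 13]

(a, b) ≡ (21, -85085) mod (ℚ^×)²; places V = {2, 3, 5, 7, 11, 13, 17, 23, 41, ∞}.
(a,b)_5: α=0, u≡4; β=1, v≡3 (mod 5); (4|5)=+1, (3|5)=-1; sign (−1)^0·+1^1·-1^0 = +1.
(a,b)_17: α=2, u≡15; β=1, v≡12 (mod 17); (15|17)=+1, (12|17)=-1; sign (−1)^0·+1^1·-1^2 = +1.
(a,b)_11: α=2, u≡7; β=1, v≡4 (mod 11); (7|11)=-1, (4|11)=+1; sign (−1)^0·-1^1·+1^2 = -1.
(a,b)_41: α=2, u≡9; β=0, v≡37 (mod 41); (9|41)=+1, (37|41)=+1; sign (−1)^0·+1^0·+1^2 = +1.
(a,b)_23: α=0, u≡20; β=-2, v≡7 (mod 23); (20|23)=-1, (7|23)=-1; sign (−1)^0·-1^-2·-1^0 = +1.
(a,b)_7: α=1, u≡5; β=3, v≡1 (mod 7); (5|7)=-1, (1|7)=+1; sign (−1)^1·-1^3·+1^1 = +1.
(a,b)_13: α=2, u≡11; β=1, v≡8 (mod 13); (11|13)=-1, (8|13)=-1; sign (−1)^0·-1^1·-1^2 = -1.
(a,b)_3: α=-1, u≡1; β=-2, v≡1 (mod 3); (1|3)=+1, (1|3)=+1; sign (−1)^0·+1^-2·+1^-1 = +1.
(a,b)_2: α=-8, β=-2; u≡5, v≡3 (mod 8); ε(u)ε(v)=0·1, αω(v)=-8·1, βω(u)=-2·1; sum ≡ 0  ⇒  +1.
(a,b)_∞: sgn(21)=+, sgn(-85085)=−, so +1.
|Ram(21, -85085)| = 2, even; anisotropic at {11, 13}.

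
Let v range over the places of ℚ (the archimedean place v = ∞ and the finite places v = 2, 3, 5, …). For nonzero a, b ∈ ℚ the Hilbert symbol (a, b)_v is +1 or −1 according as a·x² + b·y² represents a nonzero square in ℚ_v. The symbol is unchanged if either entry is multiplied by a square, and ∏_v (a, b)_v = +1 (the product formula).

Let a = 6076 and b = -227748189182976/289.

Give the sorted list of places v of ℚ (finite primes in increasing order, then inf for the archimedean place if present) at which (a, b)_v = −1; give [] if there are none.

(a, b) ≡ (31, -6479) mod (ℚ^×)²; places V = {2, 3, 7, 11, 17, 19, 31, ∞}.
(a,b)_19: α=0, u≡15; β=1, v≡4 (mod 19); (15|19)=-1, (4|19)=+1; sign (−1)^0·-1^1·+1^0 = -1.
(a,b)_17: α=0, u≡7; β=-2, v≡1 (mod 17); (7|17)=-1, (1|17)=+1; sign (−1)^0·-1^-2·+1^0 = +1.
(a,b)_3: α=0, u≡1; β=6, v≡1 (mod 3); (1|3)=+1, (1|3)=+1; sign (−1)^0·+1^6·+1^0 = +1.
(a,b)_31: α=1, u≡10; β=3, v≡1 (mod 31); (10|31)=+1, (1|31)=+1; sign (−1)^1·+1^3·+1^1 = -1.
(a,b)_11: α=0, u≡4; β=1, v≡1 (mod 11); (4|11)=+1, (1|11)=+1; sign (−1)^0·+1^1·+1^0 = +1.
(a,b)_2: α=2, β=10; u≡7, v≡1 (mod 8); ε(u)ε(v)=1·0, αω(v)=2·0, βω(u)=10·0; sum ≡ 0  ⇒  +1.
(a,b)_∞: sgn(31)=+, sgn(-6479)=−, so +1.
(a,b)_7: α=2, u≡5; β=2, v≡6 (mod 7); (5|7)=-1, (6|7)=-1; sign (−1)^0·-1^2·-1^2 = +1.
|Ram(31, -6479)| = 2, even; anisotropic at {19, 31}.

[19, 31]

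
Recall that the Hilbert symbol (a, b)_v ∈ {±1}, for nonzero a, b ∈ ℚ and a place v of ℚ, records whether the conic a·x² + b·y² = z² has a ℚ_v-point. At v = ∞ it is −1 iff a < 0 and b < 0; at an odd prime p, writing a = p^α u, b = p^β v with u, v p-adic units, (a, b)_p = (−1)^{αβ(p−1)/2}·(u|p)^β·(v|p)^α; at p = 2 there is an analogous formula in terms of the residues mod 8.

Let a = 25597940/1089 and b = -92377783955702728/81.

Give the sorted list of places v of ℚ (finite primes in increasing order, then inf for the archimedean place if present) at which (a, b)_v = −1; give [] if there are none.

[2, 5, 19, 41]

Mod squares: a ≡ 6399485, b ≡ -14098. Check v ∈ {∞, 2, 3, 5, 7, 11, 19, 31, 41, 53}.
v=2: v_2(a)=2, v_2(b)=3; units ≡ 5, 7 (mod 8); ε·ε+αω+βω = 0·1+2·0+3·1 ≡ 1  ⇒  (a,b)_2 = -1.
v=5: a=5^1·(≡2), b=5^0·(≡2) mod 5; (2|5)=-1, (2|5)=-1; (−1)^{1·0·2}·(-1)^0·(-1)^1 = -1.
v=∞: 6399485 > 0 and -14098 < 0  ⇒  (a,b)_∞ = +1.
v=41: a=41^1·(≡5), b=41^2·(≡6) mod 41; (5|41)=+1, (6|41)=-1; (−1)^{1·2·20}·(+1)^2·(-1)^1 = -1.
v=3: a=3^-2·(≡2), b=3^-4·(≡2) mod 3; (2|3)=-1, (2|3)=-1; (−1)^{-2·-4·1}·(-1)^-4·(-1)^-2 = +1.
v=7: a=7^0·(≡1), b=7^1·(≡4) mod 7; (1|7)=+1, (4|7)=+1; (−1)^{0·1·3}·(+1)^1·(+1)^0 = +1.
v=53: a=53^1·(≡7), b=53^3·(≡9) mod 53; (7|53)=+1, (9|53)=+1; (−1)^{1·3·26}·(+1)^3·(+1)^1 = +1.
v=19: a=19^1·(≡14), b=19^3·(≡2) mod 19; (14|19)=-1, (2|19)=-1; (−1)^{1·3·9}·(-1)^3·(-1)^1 = -1.
v=11: a=11^-2·(≡3), b=11^0·(≡3) mod 11; (3|11)=+1, (3|11)=+1; (−1)^{-2·0·5}·(+1)^0·(+1)^-2 = +1.
v=31: a=31^1·(≡6), b=31^2·(≡14) mod 31; (6|31)=-1, (14|31)=+1; (−1)^{1·2·15}·(-1)^2·(+1)^1 = +1.
(6399485, -14098 / ℚ) ramifies at {2, 5, 19, 41}: a division algebra.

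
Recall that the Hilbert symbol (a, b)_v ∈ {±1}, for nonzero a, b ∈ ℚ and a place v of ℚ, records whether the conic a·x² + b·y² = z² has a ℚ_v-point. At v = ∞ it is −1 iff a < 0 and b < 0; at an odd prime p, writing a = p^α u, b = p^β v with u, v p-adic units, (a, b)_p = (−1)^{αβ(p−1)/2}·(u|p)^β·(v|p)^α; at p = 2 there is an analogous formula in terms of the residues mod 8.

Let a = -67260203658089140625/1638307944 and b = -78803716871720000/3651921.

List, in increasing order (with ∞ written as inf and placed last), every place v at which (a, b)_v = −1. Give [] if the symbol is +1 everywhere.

(a, b) ≡ (-965770, -17) mod (ℚ^×)²; places V = {2, 3, 5, 7, 13, 17, 19, 23, 41, ∞}.
(a,b)_41: α=2, u≡3; β=2, v≡15 (mod 41); (3|41)=-1, (15|41)=-1; sign (−1)^0·-1^2·-1^2 = +1.
(a,b)_5: α=7, u≡1; β=4, v≡3 (mod 5); (1|5)=+1, (3|5)=-1; sign (−1)^0·+1^4·-1^7 = -1.
(a,b)_23: α=3, u≡9; β=2, v≡4 (mod 23); (9|23)=+1, (4|23)=+1; sign (−1)^0·+1^2·+1^3 = +1.
(a,b)_∞: sgn(-965770)=−, sgn(-17)=−, so -1.
(a,b)_19: α=5, u≡18; β=4, v≡13 (mod 19); (18|19)=-1, (13|19)=-1; sign (−1)^0·-1^4·-1^5 = -1.
(a,b)_3: α=-8, u≡2; β=-2, v≡1 (mod 3); (2|3)=-1, (1|3)=+1; sign (−1)^0·-1^-2·+1^-8 = +1.
(a,b)_17: α=1, u≡9; β=1, v≡15 (mod 17); (9|17)=+1, (15|17)=+1; sign (−1)^0·+1^1·+1^1 = +1.
(a,b)_2: α=-3, β=6; u≡3, v≡7 (mod 8); ε(u)ε(v)=1·1, αω(v)=-3·0, βω(u)=6·1; sum ≡ 1  ⇒  -1.
(a,b)_13: α=-1, u≡2; β=-2, v≡3 (mod 13); (2|13)=-1, (3|13)=+1; sign (−1)^0·-1^-2·+1^-1 = +1.
(a,b)_7: α=-4, u≡5; β=-4, v≡4 (mod 7); (5|7)=-1, (4|7)=+1; sign (−1)^0·-1^-4·+1^-4 = +1.
(-965770, -17 / ℚ) ramifies at {2, 5, 19, ∞}: a division algebra.

[2, 5, 19, inf]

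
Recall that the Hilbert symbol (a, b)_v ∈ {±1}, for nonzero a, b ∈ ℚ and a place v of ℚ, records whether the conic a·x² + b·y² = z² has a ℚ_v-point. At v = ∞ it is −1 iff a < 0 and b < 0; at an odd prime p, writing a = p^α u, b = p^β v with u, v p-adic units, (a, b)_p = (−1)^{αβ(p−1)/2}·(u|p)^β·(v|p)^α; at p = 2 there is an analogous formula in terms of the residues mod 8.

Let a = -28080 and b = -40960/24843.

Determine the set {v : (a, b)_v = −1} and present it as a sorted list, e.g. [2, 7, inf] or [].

[2, inf]

(a, b) ≡ (-195, -30) mod (ℚ^×)²; places V = {2, 3, 5, 7, 13, ∞}.
(a,b)_2: α=4, β=13; u≡5, v≡1 (mod 8); ε(u)ε(v)=0·0, αω(v)=4·0, βω(u)=13·1; sum ≡ 1  ⇒  -1.
(a,b)_∞: sgn(-195)=−, sgn(-30)=−, so -1.
(a,b)_5: α=1, u≡4; β=1, v≡1 (mod 5); (4|5)=+1, (1|5)=+1; sign (−1)^0·+1^1·+1^1 = +1.
(a,b)_13: α=1, u≡11; β=-2, v≡4 (mod 13); (11|13)=-1, (4|13)=+1; sign (−1)^0·-1^-2·+1^1 = +1.
(a,b)_3: α=3, u≡1; β=-1, v≡2 (mod 3); (1|3)=+1, (2|3)=-1; sign (−1)^1·+1^-1·-1^3 = +1.
(a,b)_7: α=0, u≡4; β=-2, v≡6 (mod 7); (4|7)=+1, (6|7)=-1; sign (−1)^0·+1^-2·-1^0 = +1.
(-195, -30 / ℚ) ramifies at {2, ∞}: a division algebra.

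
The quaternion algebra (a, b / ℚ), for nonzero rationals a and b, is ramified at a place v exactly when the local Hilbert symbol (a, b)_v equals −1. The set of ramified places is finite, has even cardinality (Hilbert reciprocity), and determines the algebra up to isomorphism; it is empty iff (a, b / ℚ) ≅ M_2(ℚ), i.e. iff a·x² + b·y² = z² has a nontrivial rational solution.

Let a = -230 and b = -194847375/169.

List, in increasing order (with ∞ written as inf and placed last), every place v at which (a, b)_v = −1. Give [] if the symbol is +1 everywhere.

Mod squares: a ≡ -230, b ≡ -7793895. Check v ∈ {∞, 2, 3, 5, 13, 19, 23, 29, 41}.
v=23: a=23^1·(≡13), b=23^1·(≡10) mod 23; (13|23)=+1, (10|23)=-1; (−1)^{1·1·11}·(+1)^1·(-1)^1 = +1.
v=5: a=5^1·(≡4), b=5^3·(≡4) mod 5; (4|5)=+1, (4|5)=+1; (−1)^{1·3·2}·(+1)^3·(+1)^1 = +1.
v=29: a=29^0·(≡2), b=29^1·(≡2) mod 29; (2|29)=-1, (2|29)=-1; (−1)^{0·1·14}·(-1)^1·(-1)^0 = -1.
v=19: a=19^0·(≡17), b=19^1·(≡4) mod 19; (17|19)=+1, (4|19)=+1; (−1)^{0·1·9}·(+1)^1·(+1)^0 = +1.
v=41: a=41^0·(≡16), b=41^1·(≡28) mod 41; (16|41)=+1, (28|41)=-1; (−1)^{0·1·20}·(+1)^1·(-1)^0 = +1.
v=∞: -230 < 0 and -7793895 < 0  ⇒  (a,b)_∞ = -1.
v=2: v_2(a)=1, v_2(b)=0; units ≡ 5, 1 (mod 8); ε·ε+αω+βω = 0·0+1·0+0·1 ≡ 0  ⇒  (a,b)_2 = +1.
v=3: a=3^0·(≡1), b=3^1·(≡2) mod 3; (1|3)=+1, (2|3)=-1; (−1)^{0·1·1}·(+1)^1·(-1)^0 = +1.
v=13: a=13^0·(≡4), b=13^-2·(≡5) mod 13; (4|13)=+1, (5|13)=-1; (−1)^{0·-2·6}·(+1)^-2·(-1)^0 = +1.
(-230, -7793895 / ℚ) ramifies at {29, ∞}: a division algebra.

[29, inf]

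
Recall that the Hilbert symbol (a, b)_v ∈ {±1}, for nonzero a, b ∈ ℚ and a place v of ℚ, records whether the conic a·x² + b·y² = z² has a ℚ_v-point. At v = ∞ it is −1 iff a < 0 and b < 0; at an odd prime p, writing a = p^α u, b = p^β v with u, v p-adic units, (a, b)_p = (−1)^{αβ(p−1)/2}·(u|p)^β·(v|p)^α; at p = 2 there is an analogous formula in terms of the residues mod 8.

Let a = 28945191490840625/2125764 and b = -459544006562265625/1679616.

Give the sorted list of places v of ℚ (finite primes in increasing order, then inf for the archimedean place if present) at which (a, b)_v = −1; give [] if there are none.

[5, 11]

Mod squares: a ≡ 230945, b ≡ -13585. Check v ∈ {∞, 2, 3, 5, 7, 11, 13, 17, 19, 23}.
v=2: v_2(a)=-2, v_2(b)=-8; units ≡ 1, 7 (mod 8); ε·ε+αω+βω = 0·1+-2·0+-8·0 ≡ 0  ⇒  (a,b)_2 = +1.
v=7: a=7^4·(≡2), b=7^2·(≡4) mod 7; (2|7)=+1, (4|7)=+1; (−1)^{4·2·3}·(+1)^2·(+1)^4 = +1.
v=19: a=19^1·(≡3), b=19^1·(≡17) mod 19; (3|19)=-1, (17|19)=+1; (−1)^{1·1·9}·(-1)^1·(+1)^1 = +1.
v=5: a=5^5·(≡1), b=5^7·(≡3) mod 5; (1|5)=+1, (3|5)=-1; (−1)^{5·7·2}·(+1)^7·(-1)^5 = -1.
v=11: a=11^1·(≡6), b=11^1·(≡10) mod 11; (6|11)=-1, (10|11)=-1; (−1)^{1·1·5}·(-1)^1·(-1)^1 = -1.
v=17: a=17^5·(≡15), b=17^4·(≡1) mod 17; (15|17)=+1, (1|17)=+1; (−1)^{5·4·8}·(+1)^4·(+1)^5 = +1.
v=3: a=3^-12·(≡2), b=3^-8·(≡2) mod 3; (2|3)=-1, (2|3)=-1; (−1)^{-12·-8·1}·(-1)^-8·(-1)^-12 = +1.
v=13: a=13^1·(≡2), b=13^1·(≡11) mod 13; (2|13)=-1, (11|13)=-1; (−1)^{1·1·6}·(-1)^1·(-1)^1 = +1.
v=∞: 230945 > 0 and -13585 < 0  ⇒  (a,b)_∞ = +1.
v=23: a=23^0·(≡2), b=23^2·(≡1) mod 23; (2|23)=+1, (1|23)=+1; (−1)^{0·2·11}·(+1)^2·(+1)^0 = +1.
(230945, -13585 / ℚ) ramifies at {5, 11}: a division algebra.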